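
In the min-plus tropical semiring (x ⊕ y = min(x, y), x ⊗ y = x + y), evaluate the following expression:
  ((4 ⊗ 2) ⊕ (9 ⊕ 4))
((4 ⊗ 2) ⊕ (9 ⊕ 4)) = 4

Expand innermost to outermost. Recall ⊕ takes the minimum of its arguments and ⊗ takes their sum. Working out the expression ((4 ⊗ 2) ⊕ (9 ⊕ 4)) gives 4.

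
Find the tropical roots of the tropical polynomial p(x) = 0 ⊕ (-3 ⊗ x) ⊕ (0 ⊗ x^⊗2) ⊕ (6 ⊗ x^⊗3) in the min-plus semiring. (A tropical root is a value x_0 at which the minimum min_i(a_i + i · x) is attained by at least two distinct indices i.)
Roots: {-6, -3, 3}

Each tropical root is a break point of the lower envelope of the lines y = a_i + i · x (there are 4 lines, with slopes 0, 1, ..., 3). Only the lines that attain the minimum somewhere contribute to roots; other lines are dominated. Here the surviving (envelope) indices are i = 3, i = 2, i = 1, i = 0.
Intersections between consecutive envelope lines give the roots: for adjacent envelope indices i < j the intersection is x = (a_i − a_j) / (j − i). Reading off the sorted break points: {-6, -3, 3}.
Verification: at each break x_0, at least two indices attain the minimum of min_i(a_i + i · x_0).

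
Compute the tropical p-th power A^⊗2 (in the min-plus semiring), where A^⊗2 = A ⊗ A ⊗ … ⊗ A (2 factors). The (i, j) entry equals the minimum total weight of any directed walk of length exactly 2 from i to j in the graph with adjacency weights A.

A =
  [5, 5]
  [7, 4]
A^⊗2 =
  [10, 9]
  [11, 8]

Each entry (A^⊗2)_ij equals the minimum over all length-2 walks i = v_0 → v_1 → … → v_2 = j of Σ_t A[v_t][v_{t+1}]. For example, for (i, j) = (0, 1) we minimise over 2 possible intermediate vertex sequences; the minimum is 9, attained along the walk 0 → 1 → 1.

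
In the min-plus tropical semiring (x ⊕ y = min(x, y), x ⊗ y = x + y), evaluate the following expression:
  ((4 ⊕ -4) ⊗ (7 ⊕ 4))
((4 ⊕ -4) ⊗ (7 ⊕ 4)) = 0

Expand innermost to outermost. Recall ⊕ takes the minimum of its arguments and ⊗ takes their sum. Working out the expression ((4 ⊕ -4) ⊗ (7 ⊕ 4)) gives 0.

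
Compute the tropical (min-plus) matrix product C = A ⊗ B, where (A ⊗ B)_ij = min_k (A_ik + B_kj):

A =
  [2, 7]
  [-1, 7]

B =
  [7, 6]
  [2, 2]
A ⊗ B =
  [9, 8]
  [6, 5]

Apply the min-plus product entry-by-entry:
  C[0][0] = min over k of (A[0][0] + B[0][0] = 2 + 7 = 9, A[0][1] + B[1][0] = 7 + 2 = 9) = 9 (attained at k = 0)
  C[0][1] = min over k of (A[0][0] + B[0][1] = 2 + 6 = 8, A[0][1] + B[1][1] = 7 + 2 = 9) = 8 (attained at k = 0)
  C[1][0] = min over k of (A[1][0] + B[0][0] = -1 + 7 = 6, A[1][1] + B[1][0] = 7 + 2 = 9) = 6 (attained at k = 0)
  C[1][1] = min over k of (A[1][0] + B[0][1] = -1 + 6 = 5, A[1][1] + B[1][1] = 7 + 2 = 9) = 5 (attained at k = 0)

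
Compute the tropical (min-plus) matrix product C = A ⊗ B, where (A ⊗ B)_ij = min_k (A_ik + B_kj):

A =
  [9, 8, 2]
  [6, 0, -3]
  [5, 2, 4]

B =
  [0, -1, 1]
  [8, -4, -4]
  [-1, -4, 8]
A ⊗ B =
  [1, -2, 4]
  [-4, -7, -4]
  [3, -2, -2]

Apply the min-plus product entry-by-entry:
  C[0][0] = min over k of (A[0][0] + B[0][0] = 9 + 0 = 9, A[0][1] + B[1][0] = 8 + 8 = 16, A[0][2] + B[2][0] = 2 + -1 = 1) = 1 (attained at k = 2)
  C[0][1] = min over k of (A[0][0] + B[0][1] = 9 + -1 = 8, A[0][1] + B[1][1] = 8 + -4 = 4, A[0][2] + B[2][1] = 2 + -4 = -2) = -2 (attained at k = 2)
  C[0][2] = min over k of (A[0][0] + B[0][2] = 9 + 1 = 10, A[0][1] + B[1][2] = 8 + -4 = 4, A[0][2] + B[2][2] = 2 + 8 = 10) = 4 (attained at k = 1)
  C[1][0] = min over k of (A[1][0] + B[0][0] = 6 + 0 = 6, A[1][1] + B[1][0] = 0 + 8 = 8, A[1][2] + B[2][0] = -3 + -1 = -4) = -4 (attained at k = 2)
  C[1][1] = min over k of (A[1][0] + B[0][1] = 6 + -1 = 5, A[1][1] + B[1][1] = 0 + -4 = -4, A[1][2] + B[2][1] = -3 + -4 = -7) = -7 (attained at k = 2)
  C[1][2] = min over k of (A[1][0] + B[0][2] = 6 + 1 = 7, A[1][1] + B[1][2] = 0 + -4 = -4, A[1][2] + B[2][2] = -3 + 8 = 5) = -4 (attained at k = 1)
  C[2][0] = min over k of (A[2][0] + B[0][0] = 5 + 0 = 5, A[2][1] + B[1][0] = 2 + 8 = 10, A[2][2] + B[2][0] = 4 + -1 = 3) = 3 (attained at k = 2)
  C[2][1] = min over k of (A[2][0] + B[0][1] = 5 + -1 = 4, A[2][1] + B[1][1] = 2 + -4 = -2, A[2][2] + B[2][1] = 4 + -4 = 0) = -2 (attained at k = 1)
  C[2][2] = min over k of (A[2][0] + B[0][2] = 5 + 1 = 6, A[2][1] + B[1][2] = 2 + -4 = -2, A[2][2] + B[2][2] = 4 + 8 = 12) = -2 (attained at k = 1)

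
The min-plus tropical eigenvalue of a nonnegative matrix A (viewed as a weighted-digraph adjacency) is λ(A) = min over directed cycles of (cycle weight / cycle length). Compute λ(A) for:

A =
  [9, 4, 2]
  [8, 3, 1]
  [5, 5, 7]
λ(A) = 3

Enumerate directed cycles and compute their means (weight / length). Sample:
  cycle 0 → 0: weight = 9, length = 1, mean = 9/1 ≈ 9.000
  cycle 1 → 1: weight = 3, length = 1, mean = 3/1 ≈ 3.000
  cycle 2 → 2: weight = 7, length = 1, mean = 7/1 ≈ 7.000
  cycle 0 → 1 → 0: weight = 12, length = 2, mean = 12/2 ≈ 6.000
  cycle 0 → 2 → 0: weight = 7, length = 2, mean = 7/2 ≈ 3.500
  cycle 1 → 0 → 1: weight = 12, length = 2, mean = 12/2 ≈ 6.000
Minimum mean = 3.000, attained e.g. along the cycle 1 → 1 with weight 3 and length 1. So λ(A) = 3/1 = 3.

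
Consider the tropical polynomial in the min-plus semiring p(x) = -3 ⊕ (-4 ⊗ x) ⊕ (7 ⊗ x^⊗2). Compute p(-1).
p(-1) = -5

A tropical monomial a ⊗ x^⊗i evaluates to a + i · x. Evaluating each term at x = -1:
  Term 0 contributes -3 + 0 · -1 = -3
  Term 1 contributes -4 + 1 · -1 = -5
  Term 2 contributes 7 + 2 · -1 = 5
p(-1) = ⊕ of these = min[-3, -5, 5] = -5.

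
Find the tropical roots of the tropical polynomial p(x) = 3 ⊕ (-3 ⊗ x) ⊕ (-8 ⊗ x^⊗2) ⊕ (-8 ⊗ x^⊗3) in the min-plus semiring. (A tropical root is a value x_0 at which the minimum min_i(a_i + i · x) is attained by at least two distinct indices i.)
Roots: {0, 5, 6}

Each tropical root is a break point of the lower envelope of the lines y = a_i + i · x (there are 4 lines, with slopes 0, 1, ..., 3). Only the lines that attain the minimum somewhere contribute to roots; other lines are dominated. Here the surviving (envelope) indices are i = 3, i = 2, i = 1, i = 0.
Intersections between consecutive envelope lines give the roots: for adjacent envelope indices i < j the intersection is x = (a_i − a_j) / (j − i). Reading off the sorted break points: {0, 5, 6}.
Verification: at each break x_0, at least two indices attain the minimum of min_i(a_i + i · x_0).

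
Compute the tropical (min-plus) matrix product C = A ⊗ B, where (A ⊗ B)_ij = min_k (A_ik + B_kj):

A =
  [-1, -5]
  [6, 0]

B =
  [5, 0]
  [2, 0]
A ⊗ B =
  [-3, -5]
  [2, 0]

Apply the min-plus product entry-by-entry:
  C[0][0] = min over k of (A[0][0] + B[0][0] = -1 + 5 = 4, A[0][1] + B[1][0] = -5 + 2 = -3) = -3 (attained at k = 1)
  C[0][1] = min over k of (A[0][0] + B[0][1] = -1 + 0 = -1, A[0][1] + B[1][1] = -5 + 0 = -5) = -5 (attained at k = 1)
  C[1][0] = min over k of (A[1][0] + B[0][0] = 6 + 5 = 11, A[1][1] + B[1][0] = 0 + 2 = 2) = 2 (attained at k = 1)
  C[1][1] = min over k of (A[1][0] + B[0][1] = 6 + 0 = 6, A[1][1] + B[1][1] = 0 + 0 = 0) = 0 (attained at k = 1)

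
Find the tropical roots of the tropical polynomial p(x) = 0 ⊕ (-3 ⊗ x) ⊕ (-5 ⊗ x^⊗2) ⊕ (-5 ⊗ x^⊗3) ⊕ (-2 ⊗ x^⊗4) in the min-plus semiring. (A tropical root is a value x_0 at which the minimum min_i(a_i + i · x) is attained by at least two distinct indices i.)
Roots: {-3, 0, 2, 3}

Each tropical root is a break point of the lower envelope of the lines y = a_i + i · x (there are 5 lines, with slopes 0, 1, ..., 4). Only the lines that attain the minimum somewhere contribute to roots; other lines are dominated. Here the surviving (envelope) indices are i = 4, i = 3, i = 2, i = 1, i = 0.
Intersections between consecutive envelope lines give the roots: for adjacent envelope indices i < j the intersection is x = (a_i − a_j) / (j − i). Reading off the sorted break points: {-3, 0, 2, 3}.
Verification: at each break x_0, at least two indices attain the minimum of min_i(a_i + i · x_0).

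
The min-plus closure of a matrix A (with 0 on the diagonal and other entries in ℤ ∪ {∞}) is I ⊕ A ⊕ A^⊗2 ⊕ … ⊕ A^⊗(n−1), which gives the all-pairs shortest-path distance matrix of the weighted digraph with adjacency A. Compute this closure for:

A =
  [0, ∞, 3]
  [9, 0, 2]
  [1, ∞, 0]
Closure =
  [0, ∞, 3]
  [3, 0, 2]
  [1, ∞, 0]

This is the Floyd-Warshall all-pairs shortest-path computation. For each intermediate vertex k = 0, 1, …, 2, update dist[i][j] ← min(dist[i][j], dist[i][k] + dist[k][j]). The final matrix gives, for each (i, j), the minimum total weight of any directed path from i to j (possibly empty when i = j).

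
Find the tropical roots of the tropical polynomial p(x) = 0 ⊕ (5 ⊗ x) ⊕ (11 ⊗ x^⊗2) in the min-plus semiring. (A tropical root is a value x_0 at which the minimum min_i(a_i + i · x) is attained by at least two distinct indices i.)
Roots: {-6, -5}

Each tropical root is a break point of the lower envelope of the lines y = a_i + i · x (there are 3 lines, with slopes 0, 1, ..., 2). Only the lines that attain the minimum somewhere contribute to roots; other lines are dominated. Here the surviving (envelope) indices are i = 2, i = 1, i = 0.
Intersections between consecutive envelope lines give the roots: for adjacent envelope indices i < j the intersection is x = (a_i − a_j) / (j − i). Reading off the sorted break points: {-6, -5}.
Verification: at each break x_0, at least two indices attain the minimum of min_i(a_i + i · x_0).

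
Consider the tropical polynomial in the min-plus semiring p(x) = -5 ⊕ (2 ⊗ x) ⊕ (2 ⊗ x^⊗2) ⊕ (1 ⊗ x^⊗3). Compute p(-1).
p(-1) = -5

A tropical monomial a ⊗ x^⊗i evaluates to a + i · x. Evaluating each term at x = -1:
  Term 0 contributes -5 + 0 · -1 = -5
  Term 1 contributes 2 + 1 · -1 = 1
  Term 2 contributes 2 + 2 · -1 = 0
  Term 3 contributes 1 + 3 · -1 = -2
p(-1) = ⊕ of these = min[-5, 1, 0, -2] = -5.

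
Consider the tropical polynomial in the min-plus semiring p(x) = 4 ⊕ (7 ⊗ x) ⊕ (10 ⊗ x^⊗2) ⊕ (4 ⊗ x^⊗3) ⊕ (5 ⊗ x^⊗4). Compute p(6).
p(6) = 4

A tropical monomial a ⊗ x^⊗i evaluates to a + i · x. Evaluating each term at x = 6:
  Term 0 contributes 4 + 0 · 6 = 4
  Term 1 contributes 7 + 1 · 6 = 13
  Term 2 contributes 10 + 2 · 6 = 22
  Term 3 contributes 4 + 3 · 6 = 22
  Term 4 contributes 5 + 4 · 6 = 29
p(6) = ⊕ of these = min[4, 13, 22, 22, 29] = 4.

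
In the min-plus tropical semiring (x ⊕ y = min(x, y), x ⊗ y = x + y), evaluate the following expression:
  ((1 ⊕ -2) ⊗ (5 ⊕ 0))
((1 ⊕ -2) ⊗ (5 ⊕ 0)) = -2

Expand innermost to outermost. Recall ⊕ takes the minimum of its arguments and ⊗ takes their sum. Working out the expression ((1 ⊕ -2) ⊗ (5 ⊕ 0)) gives -2.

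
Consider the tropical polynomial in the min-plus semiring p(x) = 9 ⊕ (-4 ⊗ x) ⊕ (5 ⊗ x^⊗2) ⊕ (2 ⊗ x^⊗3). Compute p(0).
p(0) = -4

A tropical monomial a ⊗ x^⊗i evaluates to a + i · x. Evaluating each term at x = 0:
  Term 0 contributes 9 + 0 · 0 = 9
  Term 1 contributes -4 + 1 · 0 = -4
  Term 2 contributes 5 + 2 · 0 = 5
  Term 3 contributes 2 + 3 · 0 = 2
p(0) = ⊕ of these = min[9, -4, 5, 2] = -4.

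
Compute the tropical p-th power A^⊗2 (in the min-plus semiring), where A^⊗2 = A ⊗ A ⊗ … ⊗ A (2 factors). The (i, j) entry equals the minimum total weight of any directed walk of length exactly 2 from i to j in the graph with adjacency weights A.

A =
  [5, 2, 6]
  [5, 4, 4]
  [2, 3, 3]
A^⊗2 =
  [7, 6, 6]
  [6, 7, 7]
  [5, 4, 6]

Each entry (A^⊗2)_ij equals the minimum over all length-2 walks i = v_0 → v_1 → … → v_2 = j of Σ_t A[v_t][v_{t+1}]. For example, for (i, j) = (0, 2) we minimise over 3 possible intermediate vertex sequences; the minimum is 6, attained along the walk 0 → 1 → 2.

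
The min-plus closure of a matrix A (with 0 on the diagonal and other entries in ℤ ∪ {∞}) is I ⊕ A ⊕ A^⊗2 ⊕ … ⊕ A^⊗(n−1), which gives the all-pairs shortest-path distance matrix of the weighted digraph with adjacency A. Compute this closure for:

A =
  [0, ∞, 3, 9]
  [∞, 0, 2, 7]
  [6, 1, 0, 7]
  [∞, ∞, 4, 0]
Closure =
  [0, 4, 3, 9]
  [8, 0, 2, 7]
  [6, 1, 0, 7]
  [10, 5, 4, 0]

This is the Floyd-Warshall all-pairs shortest-path computation. For each intermediate vertex k = 0, 1, …, 3, update dist[i][j] ← min(dist[i][j], dist[i][k] + dist[k][j]). The final matrix gives, for each (i, j), the minimum total weight of any directed path from i to j (possibly empty when i = j).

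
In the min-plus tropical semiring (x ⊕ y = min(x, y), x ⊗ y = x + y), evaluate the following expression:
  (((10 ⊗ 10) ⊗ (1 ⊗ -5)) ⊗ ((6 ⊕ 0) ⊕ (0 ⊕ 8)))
(((10 ⊗ 10) ⊗ (1 ⊗ -5)) ⊗ ((6 ⊕ 0) ⊕ (0 ⊕ 8))) = 16

Expand innermost to outermost. Recall ⊕ takes the minimum of its arguments and ⊗ takes their sum. Working out the expression (((10 ⊗ 10) ⊗ (1 ⊗ -5)) ⊗ ((6 ⊕ 0) ⊕ (0 ⊕ 8))) gives 16.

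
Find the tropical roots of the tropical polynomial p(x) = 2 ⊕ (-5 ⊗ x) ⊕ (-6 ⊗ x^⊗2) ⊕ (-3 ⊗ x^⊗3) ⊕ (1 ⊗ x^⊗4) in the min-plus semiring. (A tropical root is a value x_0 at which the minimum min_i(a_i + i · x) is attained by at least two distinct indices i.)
Roots: {-4, -3, 1, 7}

Each tropical root is a break point of the lower envelope of the lines y = a_i + i · x (there are 5 lines, with slopes 0, 1, ..., 4). Only the lines that attain the minimum somewhere contribute to roots; other lines are dominated. Here the surviving (envelope) indices are i = 4, i = 3, i = 2, i = 1, i = 0.
Intersections between consecutive envelope lines give the roots: for adjacent envelope indices i < j the intersection is x = (a_i − a_j) / (j − i). Reading off the sorted break points: {-4, -3, 1, 7}.
Verification: at each break x_0, at least two indices attain the minimum of min_i(a_i + i · x_0).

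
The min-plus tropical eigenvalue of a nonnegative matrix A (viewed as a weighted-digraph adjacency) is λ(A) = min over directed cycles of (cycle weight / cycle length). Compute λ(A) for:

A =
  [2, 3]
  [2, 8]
λ(A) = 2

Enumerate directed cycles and compute their means (weight / length). Sample:
  cycle 0 → 0: weight = 2, length = 1, mean = 2/1 ≈ 2.000
  cycle 1 → 1: weight = 8, length = 1, mean = 8/1 ≈ 8.000
  cycle 0 → 1 → 0: weight = 5, length = 2, mean = 5/2 ≈ 2.500
  cycle 1 → 0 → 1: weight = 5, length = 2, mean = 5/2 ≈ 2.500
Minimum mean = 2.000, attained e.g. along the cycle 0 → 0 with weight 2 and length 1. So λ(A) = 2/1 = 2.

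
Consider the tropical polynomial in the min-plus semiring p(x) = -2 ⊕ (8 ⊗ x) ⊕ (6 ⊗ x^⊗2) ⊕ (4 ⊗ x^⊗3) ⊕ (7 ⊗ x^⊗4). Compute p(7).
p(7) = -2

A tropical monomial a ⊗ x^⊗i evaluates to a + i · x. Evaluating each term at x = 7:
  Term 0 contributes -2 + 0 · 7 = -2
  Term 1 contributes 8 + 1 · 7 = 15
  Term 2 contributes 6 + 2 · 7 = 20
  Term 3 contributes 4 + 3 · 7 = 25
  Term 4 contributes 7 + 4 · 7 = 35
p(7) = ⊕ of these = min[-2, 15, 20, 25, 35] = -2.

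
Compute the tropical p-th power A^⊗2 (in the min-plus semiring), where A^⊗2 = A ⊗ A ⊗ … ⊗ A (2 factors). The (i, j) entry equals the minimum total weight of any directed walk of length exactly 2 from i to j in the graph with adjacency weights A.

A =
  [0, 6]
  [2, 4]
A^⊗2 =
  [0, 6]
  [2, 8]

Each entry (A^⊗2)_ij equals the minimum over all length-2 walks i = v_0 → v_1 → … → v_2 = j of Σ_t A[v_t][v_{t+1}]. For example, for (i, j) = (0, 1) we minimise over 2 possible intermediate vertex sequences; the minimum is 6, attained along the walk 0 → 0 → 1.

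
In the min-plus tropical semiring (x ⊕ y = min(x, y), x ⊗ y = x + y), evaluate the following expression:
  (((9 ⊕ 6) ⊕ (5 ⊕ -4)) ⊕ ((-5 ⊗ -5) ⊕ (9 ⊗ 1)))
(((9 ⊕ 6) ⊕ (5 ⊕ -4)) ⊕ ((-5 ⊗ -5) ⊕ (9 ⊗ 1))) = -10

Expand innermost to outermost. Recall ⊕ takes the minimum of its arguments and ⊗ takes their sum. Working out the expression (((9 ⊕ 6) ⊕ (5 ⊕ -4)) ⊕ ((-5 ⊗ -5) ⊕ (9 ⊗ 1))) gives -10.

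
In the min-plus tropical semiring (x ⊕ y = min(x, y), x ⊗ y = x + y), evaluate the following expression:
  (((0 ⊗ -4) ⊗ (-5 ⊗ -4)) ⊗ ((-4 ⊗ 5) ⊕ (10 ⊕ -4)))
(((0 ⊗ -4) ⊗ (-5 ⊗ -4)) ⊗ ((-4 ⊗ 5) ⊕ (10 ⊕ -4))) = -17

Expand innermost to outermost. Recall ⊕ takes the minimum of its arguments and ⊗ takes their sum. Working out the expression (((0 ⊗ -4) ⊗ (-5 ⊗ -4)) ⊗ ((-4 ⊗ 5) ⊕ (10 ⊕ -4))) gives -17.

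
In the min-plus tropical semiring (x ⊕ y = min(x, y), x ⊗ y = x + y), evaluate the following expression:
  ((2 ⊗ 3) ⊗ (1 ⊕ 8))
((2 ⊗ 3) ⊗ (1 ⊕ 8)) = 6

Expand innermost to outermost. Recall ⊕ takes the minimum of its arguments and ⊗ takes their sum. Working out the expression ((2 ⊗ 3) ⊗ (1 ⊕ 8)) gives 6.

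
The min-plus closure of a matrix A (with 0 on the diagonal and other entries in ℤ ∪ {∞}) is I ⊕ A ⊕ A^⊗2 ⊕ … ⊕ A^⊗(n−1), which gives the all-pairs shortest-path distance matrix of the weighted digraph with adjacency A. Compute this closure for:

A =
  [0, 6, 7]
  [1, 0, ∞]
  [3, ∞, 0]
Closure =
  [0, 6, 7]
  [1, 0, 8]
  [3, 9, 0]

This is the Floyd-Warshall all-pairs shortest-path computation. For each intermediate vertex k = 0, 1, …, 2, update dist[i][j] ← min(dist[i][j], dist[i][k] + dist[k][j]). The final matrix gives, for each (i, j), the minimum total weight of any directed path from i to j (possibly empty when i = j).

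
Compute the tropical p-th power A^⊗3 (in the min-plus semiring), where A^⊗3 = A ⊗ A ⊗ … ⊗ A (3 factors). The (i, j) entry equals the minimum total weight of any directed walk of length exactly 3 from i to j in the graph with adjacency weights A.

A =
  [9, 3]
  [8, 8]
A^⊗3 =
  [19, 14]
  [19, 19]

Each entry (A^⊗3)_ij equals the minimum over all length-3 walks i = v_0 → v_1 → … → v_3 = j of Σ_t A[v_t][v_{t+1}]. For example, for (i, j) = (0, 1) we minimise over 4 possible intermediate vertex sequences; the minimum is 14, attained along the walk 0 → 1 → 0 → 1.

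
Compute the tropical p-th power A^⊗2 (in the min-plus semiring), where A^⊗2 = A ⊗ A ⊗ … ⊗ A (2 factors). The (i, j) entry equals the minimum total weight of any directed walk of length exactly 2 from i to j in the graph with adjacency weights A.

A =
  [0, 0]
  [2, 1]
A^⊗2 =
  [0, 0]
  [2, 2]

Each entry (A^⊗2)_ij equals the minimum over all length-2 walks i = v_0 → v_1 → … → v_2 = j of Σ_t A[v_t][v_{t+1}]. For example, for (i, j) = (0, 1) we minimise over 2 possible intermediate vertex sequences; the minimum is 0, attained along the walk 0 → 0 → 1.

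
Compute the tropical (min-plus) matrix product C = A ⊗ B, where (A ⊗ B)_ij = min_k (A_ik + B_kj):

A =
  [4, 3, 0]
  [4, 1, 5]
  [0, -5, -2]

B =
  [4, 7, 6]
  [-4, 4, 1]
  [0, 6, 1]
A ⊗ B =
  [-1, 6, 1]
  [-3, 5, 2]
  [-9, -1, -4]

Apply the min-plus product entry-by-entry:
  C[0][0] = min over k of (A[0][0] + B[0][0] = 4 + 4 = 8, A[0][1] + B[1][0] = 3 + -4 = -1, A[0][2] + B[2][0] = 0 + 0 = 0) = -1 (attained at k = 1)
  C[0][1] = min over k of (A[0][0] + B[0][1] = 4 + 7 = 11, A[0][1] + B[1][1] = 3 + 4 = 7, A[0][2] + B[2][1] = 0 + 6 = 6) = 6 (attained at k = 2)
  C[0][2] = min over k of (A[0][0] + B[0][2] = 4 + 6 = 10, A[0][1] + B[1][2] = 3 + 1 = 4, A[0][2] + B[2][2] = 0 + 1 = 1) = 1 (attained at k = 2)
  C[1][0] = min over k of (A[1][0] + B[0][0] = 4 + 4 = 8, A[1][1] + B[1][0] = 1 + -4 = -3, A[1][2] + B[2][0] = 5 + 0 = 5) = -3 (attained at k = 1)
  C[1][1] = min over k of (A[1][0] + B[0][1] = 4 + 7 = 11, A[1][1] + B[1][1] = 1 + 4 = 5, A[1][2] + B[2][1] = 5 + 6 = 11) = 5 (attained at k = 1)
  C[1][2] = min over k of (A[1][0] + B[0][2] = 4 + 6 = 10, A[1][1] + B[1][2] = 1 + 1 = 2, A[1][2] + B[2][2] = 5 + 1 = 6) = 2 (attained at k = 1)
  C[2][0] = min over k of (A[2][0] + B[0][0] = 0 + 4 = 4, A[2][1] + B[1][0] = -5 + -4 = -9, A[2][2] + B[2][0] = -2 + 0 = -2) = -9 (attained at k = 1)
  C[2][1] = min over k of (A[2][0] + B[0][1] = 0 + 7 = 7, A[2][1] + B[1][1] = -5 + 4 = -1, A[2][2] + B[2][1] = -2 + 6 = 4) = -1 (attained at k = 1)
  C[2][2] = min over k of (A[2][0] + B[0][2] = 0 + 6 = 6, A[2][1] + B[1][2] = -5 + 1 = -4, A[2][2] + B[2][2] = -2 + 1 = -1) = -4 (attained at k = 1)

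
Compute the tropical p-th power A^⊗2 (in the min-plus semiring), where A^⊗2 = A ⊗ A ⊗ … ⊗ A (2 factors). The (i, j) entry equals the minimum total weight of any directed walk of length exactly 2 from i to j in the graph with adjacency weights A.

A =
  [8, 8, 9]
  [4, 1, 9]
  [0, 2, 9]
A^⊗2 =
  [9, 9, 17]
  [5, 2, 10]
  [6, 3, 9]

Each entry (A^⊗2)_ij equals the minimum over all length-2 walks i = v_0 → v_1 → … → v_2 = j of Σ_t A[v_t][v_{t+1}]. For example, for (i, j) = (0, 2) we minimise over 3 possible intermediate vertex sequences; the minimum is 17, attained along the walk 0 → 0 → 2.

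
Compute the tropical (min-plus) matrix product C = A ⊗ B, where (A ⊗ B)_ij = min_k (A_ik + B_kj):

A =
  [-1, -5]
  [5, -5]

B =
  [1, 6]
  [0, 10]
A ⊗ B =
  [-5, 5]
  [-5, 5]

Apply the min-plus product entry-by-entry:
  C[0][0] = min over k of (A[0][0] + B[0][0] = -1 + 1 = 0, A[0][1] + B[1][0] = -5 + 0 = -5) = -5 (attained at k = 1)
  C[0][1] = min over k of (A[0][0] + B[0][1] = -1 + 6 = 5, A[0][1] + B[1][1] = -5 + 10 = 5) = 5 (attained at k = 0)
  C[1][0] = min over k of (A[1][0] + B[0][0] = 5 + 1 = 6, A[1][1] + B[1][0] = -5 + 0 = -5) = -5 (attained at k = 1)
  C[1][1] = min over k of (A[1][0] + B[0][1] = 5 + 6 = 11, A[1][1] + B[1][1] = -5 + 10 = 5) = 5 (attained at k = 1)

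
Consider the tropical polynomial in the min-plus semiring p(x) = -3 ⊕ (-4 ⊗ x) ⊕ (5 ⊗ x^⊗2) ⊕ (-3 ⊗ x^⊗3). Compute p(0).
p(0) = -4

A tropical monomial a ⊗ x^⊗i evaluates to a + i · x. Evaluating each term at x = 0:
  Term 0 contributes -3 + 0 · 0 = -3
  Term 1 contributes -4 + 1 · 0 = -4
  Term 2 contributes 5 + 2 · 0 = 5
  Term 3 contributes -3 + 3 · 0 = -3
p(0) = ⊕ of these = min[-3, -4, 5, -3] = -4.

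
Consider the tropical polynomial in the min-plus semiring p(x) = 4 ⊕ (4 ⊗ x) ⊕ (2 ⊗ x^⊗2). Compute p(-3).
p(-3) = -4

A tropical monomial a ⊗ x^⊗i evaluates to a + i · x. Evaluating each term at x = -3:
  Term 0 contributes 4 + 0 · -3 = 4
  Term 1 contributes 4 + 1 · -3 = 1
  Term 2 contributes 2 + 2 · -3 = -4
p(-3) = ⊕ of these = min[4, 1, -4] = -4.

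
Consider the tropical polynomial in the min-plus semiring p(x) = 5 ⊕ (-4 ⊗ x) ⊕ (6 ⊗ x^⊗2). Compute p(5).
p(5) = 1

A tropical monomial a ⊗ x^⊗i evaluates to a + i · x. Evaluating each term at x = 5:
  Term 0 contributes 5 + 0 · 5 = 5
  Term 1 contributes -4 + 1 · 5 = 1
  Term 2 contributes 6 + 2 · 5 = 16
p(5) = ⊕ of these = min[5, 1, 16] = 1.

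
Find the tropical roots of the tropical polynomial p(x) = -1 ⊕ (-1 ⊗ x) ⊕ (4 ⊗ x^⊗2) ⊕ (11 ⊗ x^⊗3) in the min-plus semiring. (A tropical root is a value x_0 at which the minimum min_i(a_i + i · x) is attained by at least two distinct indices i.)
Roots: {-7, -5, 0}

Each tropical root is a break point of the lower envelope of the lines y = a_i + i · x (there are 4 lines, with slopes 0, 1, ..., 3). Only the lines that attain the minimum somewhere contribute to roots; other lines are dominated. Here the surviving (envelope) indices are i = 3, i = 2, i = 1, i = 0.
Intersections between consecutive envelope lines give the roots: for adjacent envelope indices i < j the intersection is x = (a_i − a_j) / (j − i). Reading off the sorted break points: {-7, -5, 0}.
Verification: at each break x_0, at least two indices attain the minimum of min_i(a_i + i · x_0).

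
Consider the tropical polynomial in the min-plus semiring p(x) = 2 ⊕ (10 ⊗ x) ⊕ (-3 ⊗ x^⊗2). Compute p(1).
p(1) = -1

A tropical monomial a ⊗ x^⊗i evaluates to a + i · x. Evaluating each term at x = 1:
  Term 0 contributes 2 + 0 · 1 = 2
  Term 1 contributes 10 + 1 · 1 = 11
  Term 2 contributes -3 + 2 · 1 = -1
p(1) = ⊕ of these = min[2, 11, -1] = -1.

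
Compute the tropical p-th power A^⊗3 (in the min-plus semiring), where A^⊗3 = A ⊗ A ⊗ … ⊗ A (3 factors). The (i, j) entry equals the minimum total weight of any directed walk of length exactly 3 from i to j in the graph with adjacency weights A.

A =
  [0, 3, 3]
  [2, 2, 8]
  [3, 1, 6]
A^⊗3 =
  [0, 3, 3]
  [2, 5, 5]
  [3, 5, 6]

Each entry (A^⊗3)_ij equals the minimum over all length-3 walks i = v_0 → v_1 → … → v_3 = j of Σ_t A[v_t][v_{t+1}]. For example, for (i, j) = (0, 2) we minimise over 9 possible intermediate vertex sequences; the minimum is 3, attained along the walk 0 → 0 → 0 → 2.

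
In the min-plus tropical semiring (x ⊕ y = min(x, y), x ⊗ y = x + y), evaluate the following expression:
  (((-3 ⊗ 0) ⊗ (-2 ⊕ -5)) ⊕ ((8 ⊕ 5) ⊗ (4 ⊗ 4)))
(((-3 ⊗ 0) ⊗ (-2 ⊕ -5)) ⊕ ((8 ⊕ 5) ⊗ (4 ⊗ 4))) = -8

Expand innermost to outermost. Recall ⊕ takes the minimum of its arguments and ⊗ takes their sum. Working out the expression (((-3 ⊗ 0) ⊗ (-2 ⊕ -5)) ⊕ ((8 ⊕ 5) ⊗ (4 ⊗ 4))) gives -8.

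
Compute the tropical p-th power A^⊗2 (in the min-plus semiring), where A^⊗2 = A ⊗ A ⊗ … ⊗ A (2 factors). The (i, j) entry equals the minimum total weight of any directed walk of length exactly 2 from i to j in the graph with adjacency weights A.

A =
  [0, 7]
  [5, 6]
A^⊗2 =
  [0, 7]
  [5, 12]

Each entry (A^⊗2)_ij equals the minimum over all length-2 walks i = v_0 → v_1 → … → v_2 = j of Σ_t A[v_t][v_{t+1}]. For example, for (i, j) = (0, 1) we minimise over 2 possible intermediate vertex sequences; the minimum is 7, attained along the walk 0 → 0 → 1.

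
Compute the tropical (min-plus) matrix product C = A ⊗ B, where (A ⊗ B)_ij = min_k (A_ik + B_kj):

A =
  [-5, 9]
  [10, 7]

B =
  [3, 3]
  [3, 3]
A ⊗ B =
  [-2, -2]
  [10, 10]

Apply the min-plus product entry-by-entry:
  C[0][0] = min over k of (A[0][0] + B[0][0] = -5 + 3 = -2, A[0][1] + B[1][0] = 9 + 3 = 12) = -2 (attained at k = 0)
  C[0][1] = min over k of (A[0][0] + B[0][1] = -5 + 3 = -2, A[0][1] + B[1][1] = 9 + 3 = 12) = -2 (attained at k = 0)
  C[1][0] = min over k of (A[1][0] + B[0][0] = 10 + 3 = 13, A[1][1] + B[1][0] = 7 + 3 = 10) = 10 (attained at k = 1)
  C[1][1] = min over k of (A[1][0] + B[0][1] = 10 + 3 = 13, A[1][1] + B[1][1] = 7 + 3 = 10) = 10 (attained at k = 1)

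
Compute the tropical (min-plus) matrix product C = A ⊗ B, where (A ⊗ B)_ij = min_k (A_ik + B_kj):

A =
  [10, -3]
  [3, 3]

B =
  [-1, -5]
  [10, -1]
A ⊗ B =
  [7, -4]
  [2, -2]

Apply the min-plus product entry-by-entry:
  C[0][0] = min over k of (A[0][0] + B[0][0] = 10 + -1 = 9, A[0][1] + B[1][0] = -3 + 10 = 7) = 7 (attained at k = 1)
  C[0][1] = min over k of (A[0][0] + B[0][1] = 10 + -5 = 5, A[0][1] + B[1][1] = -3 + -1 = -4) = -4 (attained at k = 1)
  C[1][0] = min over k of (A[1][0] + B[0][0] = 3 + -1 = 2, A[1][1] + B[1][0] = 3 + 10 = 13) = 2 (attained at k = 0)
  C[1][1] = min over k of (A[1][0] + B[0][1] = 3 + -5 = -2, A[1][1] + B[1][1] = 3 + -1 = 2) = -2 (attained at k = 0)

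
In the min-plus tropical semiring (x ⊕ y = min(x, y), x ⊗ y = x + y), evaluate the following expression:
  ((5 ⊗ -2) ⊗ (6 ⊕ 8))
((5 ⊗ -2) ⊗ (6 ⊕ 8)) = 9

Expand innermost to outermost. Recall ⊕ takes the minimum of its arguments and ⊗ takes their sum. Working out the expression ((5 ⊗ -2) ⊗ (6 ⊕ 8)) gives 9.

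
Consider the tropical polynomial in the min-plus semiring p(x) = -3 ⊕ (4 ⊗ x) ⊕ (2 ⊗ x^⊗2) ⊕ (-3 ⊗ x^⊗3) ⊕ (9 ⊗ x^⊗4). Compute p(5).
p(5) = -3

A tropical monomial a ⊗ x^⊗i evaluates to a + i · x. Evaluating each term at x = 5:
  Term 0 contributes -3 + 0 · 5 = -3
  Term 1 contributes 4 + 1 · 5 = 9
  Term 2 contributes 2 + 2 · 5 = 12
  Term 3 contributes -3 + 3 · 5 = 12
  Term 4 contributes 9 + 4 · 5 = 29
p(5) = ⊕ of these = min[-3, 9, 12, 12, 29] = -3.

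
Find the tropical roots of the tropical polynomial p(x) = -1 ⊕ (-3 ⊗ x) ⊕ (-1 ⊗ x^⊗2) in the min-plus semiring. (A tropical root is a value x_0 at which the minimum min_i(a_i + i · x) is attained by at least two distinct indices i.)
Roots: {-2, 2}

Each tropical root is a break point of the lower envelope of the lines y = a_i + i · x (there are 3 lines, with slopes 0, 1, ..., 2). Only the lines that attain the minimum somewhere contribute to roots; other lines are dominated. Here the surviving (envelope) indices are i = 2, i = 1, i = 0.
Intersections between consecutive envelope lines give the roots: for adjacent envelope indices i < j the intersection is x = (a_i − a_j) / (j − i). Reading off the sorted break points: {-2, 2}.
Verification: at each break x_0, at least two indices attain the minimum of min_i(a_i + i · x_0).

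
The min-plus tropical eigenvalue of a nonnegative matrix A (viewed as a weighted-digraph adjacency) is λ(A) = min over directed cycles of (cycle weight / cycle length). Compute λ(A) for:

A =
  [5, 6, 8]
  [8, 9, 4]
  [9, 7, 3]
λ(A) = 3

Enumerate directed cycles and compute their means (weight / length). Sample:
  cycle 0 → 0: weight = 5, length = 1, mean = 5/1 ≈ 5.000
  cycle 1 → 1: weight = 9, length = 1, mean = 9/1 ≈ 9.000
  cycle 2 → 2: weight = 3, length = 1, mean = 3/1 ≈ 3.000
  cycle 0 → 1 → 0: weight = 14, length = 2, mean = 14/2 ≈ 7.000
  cycle 0 → 2 → 0: weight = 17, length = 2, mean = 17/2 ≈ 8.500
  cycle 1 → 0 → 1: weight = 14, length = 2, mean = 14/2 ≈ 7.000
Minimum mean = 3.000, attained e.g. along the cycle 2 → 2 with weight 3 and length 1. So λ(A) = 3/1 = 3.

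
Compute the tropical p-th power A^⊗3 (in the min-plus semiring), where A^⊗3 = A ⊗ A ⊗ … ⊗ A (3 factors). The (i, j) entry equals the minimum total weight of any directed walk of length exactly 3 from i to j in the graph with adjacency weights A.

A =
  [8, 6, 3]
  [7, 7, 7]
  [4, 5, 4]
A^⊗3 =
  [11, 12, 10]
  [14, 15, 14]
  [11, 12, 11]

Each entry (A^⊗3)_ij equals the minimum over all length-3 walks i = v_0 → v_1 → … → v_3 = j of Σ_t A[v_t][v_{t+1}]. For example, for (i, j) = (0, 2) we minimise over 9 possible intermediate vertex sequences; the minimum is 10, attained along the walk 0 → 2 → 0 → 2.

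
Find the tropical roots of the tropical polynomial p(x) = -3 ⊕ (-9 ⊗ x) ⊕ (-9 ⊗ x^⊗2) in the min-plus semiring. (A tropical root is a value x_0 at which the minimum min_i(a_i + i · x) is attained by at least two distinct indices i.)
Roots: {0, 6}

Each tropical root is a break point of the lower envelope of the lines y = a_i + i · x (there are 3 lines, with slopes 0, 1, ..., 2). Only the lines that attain the minimum somewhere contribute to roots; other lines are dominated. Here the surviving (envelope) indices are i = 2, i = 1, i = 0.
Intersections between consecutive envelope lines give the roots: for adjacent envelope indices i < j the intersection is x = (a_i − a_j) / (j − i). Reading off the sorted break points: {0, 6}.
Verification: at each break x_0, at least two indices attain the minimum of min_i(a_i + i · x_0).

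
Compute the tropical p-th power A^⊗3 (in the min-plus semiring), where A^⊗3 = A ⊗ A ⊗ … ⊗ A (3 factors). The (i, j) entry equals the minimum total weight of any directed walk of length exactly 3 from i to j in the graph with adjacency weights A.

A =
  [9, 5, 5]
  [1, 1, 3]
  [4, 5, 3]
A^⊗3 =
  [7, 7, 9]
  [3, 3, 5]
  [7, 7, 9]

Each entry (A^⊗3)_ij equals the minimum over all length-3 walks i = v_0 → v_1 → … → v_3 = j of Σ_t A[v_t][v_{t+1}]. For example, for (i, j) = (0, 2) we minimise over 9 possible intermediate vertex sequences; the minimum is 9, attained along the walk 0 → 1 → 1 → 2.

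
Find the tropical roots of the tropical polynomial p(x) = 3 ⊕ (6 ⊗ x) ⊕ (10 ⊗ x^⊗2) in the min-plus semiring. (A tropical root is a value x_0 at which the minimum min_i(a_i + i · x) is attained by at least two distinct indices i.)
Roots: {-4, -3}

Each tropical root is a break point of the lower envelope of the lines y = a_i + i · x (there are 3 lines, with slopes 0, 1, ..., 2). Only the lines that attain the minimum somewhere contribute to roots; other lines are dominated. Here the surviving (envelope) indices are i = 2, i = 1, i = 0.
Intersections between consecutive envelope lines give the roots: for adjacent envelope indices i < j the intersection is x = (a_i − a_j) / (j − i). Reading off the sorted break points: {-4, -3}.
Verification: at each break x_0, at least two indices attain the minimum of min_i(a_i + i · x_0).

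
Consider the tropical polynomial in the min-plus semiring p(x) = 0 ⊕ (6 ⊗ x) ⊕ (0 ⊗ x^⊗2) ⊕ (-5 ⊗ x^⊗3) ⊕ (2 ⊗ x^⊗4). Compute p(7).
p(7) = 0

A tropical monomial a ⊗ x^⊗i evaluates to a + i · x. Evaluating each term at x = 7:
  Term 0 contributes 0 + 0 · 7 = 0
  Term 1 contributes 6 + 1 · 7 = 13
  Term 2 contributes 0 + 2 · 7 = 14
  Term 3 contributes -5 + 3 · 7 = 16
  Term 4 contributes 2 + 4 · 7 = 30
p(7) = ⊕ of these = min[0, 13, 14, 16, 30] = 0.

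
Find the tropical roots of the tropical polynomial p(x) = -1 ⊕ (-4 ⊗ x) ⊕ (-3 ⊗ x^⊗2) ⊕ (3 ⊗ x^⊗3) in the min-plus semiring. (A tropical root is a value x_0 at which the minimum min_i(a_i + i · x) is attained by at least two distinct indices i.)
Roots: {-6, -1, 3}

Each tropical root is a break point of the lower envelope of the lines y = a_i + i · x (there are 4 lines, with slopes 0, 1, ..., 3). Only the lines that attain the minimum somewhere contribute to roots; other lines are dominated. Here the surviving (envelope) indices are i = 3, i = 2, i = 1, i = 0.
Intersections between consecutive envelope lines give the roots: for adjacent envelope indices i < j the intersection is x = (a_i − a_j) / (j − i). Reading off the sorted break points: {-6, -1, 3}.
Verification: at each break x_0, at least two indices attain the minimum of min_i(a_i + i · x_0).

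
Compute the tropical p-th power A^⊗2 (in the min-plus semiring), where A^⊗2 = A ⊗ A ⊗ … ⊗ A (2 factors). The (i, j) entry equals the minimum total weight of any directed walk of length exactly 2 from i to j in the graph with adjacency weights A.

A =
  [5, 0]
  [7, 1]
A^⊗2 =
  [7, 1]
  [8, 2]

Each entry (A^⊗2)_ij equals the minimum over all length-2 walks i = v_0 → v_1 → … → v_2 = j of Σ_t A[v_t][v_{t+1}]. For example, for (i, j) = (0, 1) we minimise over 2 possible intermediate vertex sequences; the minimum is 1, attained along the walk 0 → 1 → 1.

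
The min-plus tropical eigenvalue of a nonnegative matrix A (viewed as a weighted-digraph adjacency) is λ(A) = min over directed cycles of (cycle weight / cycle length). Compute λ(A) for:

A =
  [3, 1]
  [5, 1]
λ(A) = 1

Enumerate directed cycles and compute their means (weight / length). Sample:
  cycle 0 → 0: weight = 3, length = 1, mean = 3/1 ≈ 3.000
  cycle 1 → 1: weight = 1, length = 1, mean = 1/1 ≈ 1.000
  cycle 0 → 1 → 0: weight = 6, length = 2, mean = 6/2 ≈ 3.000
  cycle 1 → 0 → 1: weight = 6, length = 2, mean = 6/2 ≈ 3.000
Minimum mean = 1.000, attained e.g. along the cycle 1 → 1 with weight 1 and length 1. So λ(A) = 1/1 = 1.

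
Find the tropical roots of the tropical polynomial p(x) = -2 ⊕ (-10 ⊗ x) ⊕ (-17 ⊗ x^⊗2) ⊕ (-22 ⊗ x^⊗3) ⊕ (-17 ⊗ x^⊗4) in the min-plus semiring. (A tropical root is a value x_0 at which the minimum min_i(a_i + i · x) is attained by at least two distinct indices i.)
Roots: {-5, 5, 7, 8}

Each tropical root is a break point of the lower envelope of the lines y = a_i + i · x (there are 5 lines, with slopes 0, 1, ..., 4). Only the lines that attain the minimum somewhere contribute to roots; other lines are dominated. Here the surviving (envelope) indices are i = 4, i = 3, i = 2, i = 1, i = 0.
Intersections between consecutive envelope lines give the roots: for adjacent envelope indices i < j the intersection is x = (a_i − a_j) / (j − i). Reading off the sorted break points: {-5, 5, 7, 8}.
Verification: at each break x_0, at least two indices attain the minimum of min_i(a_i + i · x_0).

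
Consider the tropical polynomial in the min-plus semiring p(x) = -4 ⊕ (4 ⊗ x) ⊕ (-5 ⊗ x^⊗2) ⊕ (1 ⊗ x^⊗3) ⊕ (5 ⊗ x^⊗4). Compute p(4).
p(4) = -4

A tropical monomial a ⊗ x^⊗i evaluates to a + i · x. Evaluating each term at x = 4:
  Term 0 contributes -4 + 0 · 4 = -4
  Term 1 contributes 4 + 1 · 4 = 8
  Term 2 contributes -5 + 2 · 4 = 3
  Term 3 contributes 1 + 3 · 4 = 13
  Term 4 contributes 5 + 4 · 4 = 21
p(4) = ⊕ of these = min[-4, 8, 3, 13, 21] = -4.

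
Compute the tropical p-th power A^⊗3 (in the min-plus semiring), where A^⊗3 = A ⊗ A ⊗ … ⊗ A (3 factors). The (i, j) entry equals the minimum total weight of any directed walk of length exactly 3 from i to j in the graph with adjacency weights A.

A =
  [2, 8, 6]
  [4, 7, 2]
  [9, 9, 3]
A^⊗3 =
  [6, 12, 10]
  [8, 14, 8]
  [13, 15, 9]

Each entry (A^⊗3)_ij equals the minimum over all length-3 walks i = v_0 → v_1 → … → v_3 = j of Σ_t A[v_t][v_{t+1}]. For example, for (i, j) = (0, 2) we minimise over 9 possible intermediate vertex sequences; the minimum is 10, attained along the walk 0 → 0 → 0 → 2.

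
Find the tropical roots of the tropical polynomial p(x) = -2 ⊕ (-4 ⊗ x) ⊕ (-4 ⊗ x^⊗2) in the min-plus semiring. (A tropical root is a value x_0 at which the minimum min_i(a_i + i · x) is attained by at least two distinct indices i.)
Roots: {0, 2}

Each tropical root is a break point of the lower envelope of the lines y = a_i + i · x (there are 3 lines, with slopes 0, 1, ..., 2). Only the lines that attain the minimum somewhere contribute to roots; other lines are dominated. Here the surviving (envelope) indices are i = 2, i = 1, i = 0.
Intersections between consecutive envelope lines give the roots: for adjacent envelope indices i < j the intersection is x = (a_i − a_j) / (j − i). Reading off the sorted break points: {0, 2}.
Verification: at each break x_0, at least two indices attain the minimum of min_i(a_i + i · x_0).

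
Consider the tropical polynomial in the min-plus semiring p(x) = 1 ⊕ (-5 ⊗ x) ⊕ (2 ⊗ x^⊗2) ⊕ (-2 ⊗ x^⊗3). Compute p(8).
p(8) = 1

A tropical monomial a ⊗ x^⊗i evaluates to a + i · x. Evaluating each term at x = 8:
  Term 0 contributes 1 + 0 · 8 = 1
  Term 1 contributes -5 + 1 · 8 = 3
  Term 2 contributes 2 + 2 · 8 = 18
  Term 3 contributes -2 + 3 · 8 = 22
p(8) = ⊕ of these = min[1, 3, 18, 22] = 1.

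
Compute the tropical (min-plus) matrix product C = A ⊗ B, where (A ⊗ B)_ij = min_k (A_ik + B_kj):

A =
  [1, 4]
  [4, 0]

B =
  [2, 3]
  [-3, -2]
A ⊗ B =
  [1, 2]
  [-3, -2]

Apply the min-plus product entry-by-entry:
  C[0][0] = min over k of (A[0][0] + B[0][0] = 1 + 2 = 3, A[0][1] + B[1][0] = 4 + -3 = 1) = 1 (attained at k = 1)
  C[0][1] = min over k of (A[0][0] + B[0][1] = 1 + 3 = 4, A[0][1] + B[1][1] = 4 + -2 = 2) = 2 (attained at k = 1)
  C[1][0] = min over k of (A[1][0] + B[0][0] = 4 + 2 = 6, A[1][1] + B[1][0] = 0 + -3 = -3) = -3 (attained at k = 1)
  C[1][1] = min over k of (A[1][0] + B[0][1] = 4 + 3 = 7, A[1][1] + B[1][1] = 0 + -2 = -2) = -2 (attained at k = 1)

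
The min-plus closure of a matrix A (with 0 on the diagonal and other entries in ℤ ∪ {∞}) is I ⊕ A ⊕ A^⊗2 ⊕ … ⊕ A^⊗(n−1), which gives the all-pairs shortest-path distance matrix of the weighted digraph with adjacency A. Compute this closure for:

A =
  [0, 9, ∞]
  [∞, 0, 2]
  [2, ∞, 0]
Closure =
  [0, 9, 11]
  [4, 0, 2]
  [2, 11, 0]

This is the Floyd-Warshall all-pairs shortest-path computation. For each intermediate vertex k = 0, 1, …, 2, update dist[i][j] ← min(dist[i][j], dist[i][k] + dist[k][j]). The final matrix gives, for each (i, j), the minimum total weight of any directed path from i to j (possibly empty when i = j).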